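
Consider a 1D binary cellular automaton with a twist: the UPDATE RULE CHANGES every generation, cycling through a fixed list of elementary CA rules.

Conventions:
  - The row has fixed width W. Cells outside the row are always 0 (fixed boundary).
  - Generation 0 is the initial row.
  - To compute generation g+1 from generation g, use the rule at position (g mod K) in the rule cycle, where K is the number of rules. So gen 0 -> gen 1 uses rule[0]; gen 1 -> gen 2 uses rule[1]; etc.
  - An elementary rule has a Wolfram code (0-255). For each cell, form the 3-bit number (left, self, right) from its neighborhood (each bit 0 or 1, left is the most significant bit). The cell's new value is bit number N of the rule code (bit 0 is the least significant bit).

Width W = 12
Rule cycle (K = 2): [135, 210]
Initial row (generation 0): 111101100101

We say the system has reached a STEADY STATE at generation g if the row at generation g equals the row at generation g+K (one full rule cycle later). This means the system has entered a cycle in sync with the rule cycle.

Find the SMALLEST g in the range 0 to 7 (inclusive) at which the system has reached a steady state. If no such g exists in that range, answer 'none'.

Answer: none

Derivation:
Gen 0: 111101100101
Gen 1 (rule 135): 011000001101
Gen 2 (rule 210): 101100010100
Gen 3 (rule 135): 100001110101
Gen 4 (rule 210): 010010110000
Gen 5 (rule 135): 110110000111
Gen 6 (rule 210): 010011001011
Gen 7 (rule 135): 110100011000
Gen 8 (rule 210): 010010101100
Gen 9 (rule 135): 110110100001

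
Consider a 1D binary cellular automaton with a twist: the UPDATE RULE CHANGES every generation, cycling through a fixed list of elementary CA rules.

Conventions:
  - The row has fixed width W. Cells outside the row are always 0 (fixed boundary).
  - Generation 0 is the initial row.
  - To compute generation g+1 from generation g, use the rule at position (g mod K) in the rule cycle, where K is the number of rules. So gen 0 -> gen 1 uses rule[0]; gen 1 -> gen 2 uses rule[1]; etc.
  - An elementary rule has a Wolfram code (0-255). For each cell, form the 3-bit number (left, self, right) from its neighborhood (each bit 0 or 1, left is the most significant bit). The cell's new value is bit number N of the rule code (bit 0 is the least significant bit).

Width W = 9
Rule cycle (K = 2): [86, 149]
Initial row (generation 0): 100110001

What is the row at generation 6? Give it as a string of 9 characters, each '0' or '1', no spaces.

Answer: 001111101

Derivation:
Gen 0: 100110001
Gen 1 (rule 86): 111011011
Gen 2 (rule 149): 010000000
Gen 3 (rule 86): 111000000
Gen 4 (rule 149): 010111111
Gen 5 (rule 86): 110000001
Gen 6 (rule 149): 001111101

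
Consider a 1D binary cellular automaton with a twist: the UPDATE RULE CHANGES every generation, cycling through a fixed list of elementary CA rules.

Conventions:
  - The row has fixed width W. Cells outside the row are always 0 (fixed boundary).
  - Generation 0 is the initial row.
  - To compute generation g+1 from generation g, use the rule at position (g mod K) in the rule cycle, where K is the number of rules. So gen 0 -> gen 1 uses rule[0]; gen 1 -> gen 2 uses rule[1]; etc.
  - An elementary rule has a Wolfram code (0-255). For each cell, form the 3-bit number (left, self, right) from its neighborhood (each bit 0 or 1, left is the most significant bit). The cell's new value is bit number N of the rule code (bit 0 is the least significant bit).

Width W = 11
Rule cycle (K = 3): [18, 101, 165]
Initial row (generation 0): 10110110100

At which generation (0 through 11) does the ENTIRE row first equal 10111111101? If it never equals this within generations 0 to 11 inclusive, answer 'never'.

Answer: 5

Derivation:
Gen 0: 10110110100
Gen 1 (rule 18): 00000000010
Gen 2 (rule 101): 11111111010
Gen 3 (rule 165): 01111110110
Gen 4 (rule 18): 10000000001
Gen 5 (rule 101): 10111111101
Gen 6 (rule 165): 11011111011
Gen 7 (rule 18): 00000000000
Gen 8 (rule 101): 11111111111
Gen 9 (rule 165): 01111111110
Gen 10 (rule 18): 10000000001
Gen 11 (rule 101): 10111111101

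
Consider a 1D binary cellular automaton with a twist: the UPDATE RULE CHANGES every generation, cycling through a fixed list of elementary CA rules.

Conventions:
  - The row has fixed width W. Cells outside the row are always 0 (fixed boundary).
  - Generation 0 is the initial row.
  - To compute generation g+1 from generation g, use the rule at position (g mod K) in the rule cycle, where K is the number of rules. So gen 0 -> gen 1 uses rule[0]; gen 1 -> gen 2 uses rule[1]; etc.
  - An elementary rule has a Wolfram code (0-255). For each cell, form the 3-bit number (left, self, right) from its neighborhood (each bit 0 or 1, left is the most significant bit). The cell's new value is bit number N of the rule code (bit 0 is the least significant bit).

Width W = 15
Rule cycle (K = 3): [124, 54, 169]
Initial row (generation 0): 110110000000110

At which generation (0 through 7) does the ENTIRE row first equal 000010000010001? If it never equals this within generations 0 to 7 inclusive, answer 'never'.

Gen 0: 110110000000110
Gen 1 (rule 124): 111111000000111
Gen 2 (rule 54): 000000100001000
Gen 3 (rule 169): 111110001100011
Gen 4 (rule 124): 100011001110011
Gen 5 (rule 54): 110100110001100
Gen 6 (rule 169): 101000100101001
Gen 7 (rule 124): 111100110111101

Answer: never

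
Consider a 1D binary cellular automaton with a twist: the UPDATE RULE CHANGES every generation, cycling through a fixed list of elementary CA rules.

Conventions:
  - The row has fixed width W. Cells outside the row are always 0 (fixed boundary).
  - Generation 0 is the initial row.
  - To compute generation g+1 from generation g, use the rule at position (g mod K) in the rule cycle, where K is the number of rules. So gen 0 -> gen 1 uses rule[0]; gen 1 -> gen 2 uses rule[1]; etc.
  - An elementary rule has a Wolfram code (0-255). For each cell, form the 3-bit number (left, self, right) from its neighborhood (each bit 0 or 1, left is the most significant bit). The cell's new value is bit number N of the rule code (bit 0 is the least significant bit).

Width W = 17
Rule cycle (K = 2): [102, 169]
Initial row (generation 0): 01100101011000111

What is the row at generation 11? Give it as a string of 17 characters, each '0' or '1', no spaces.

Gen 0: 01100101011000111
Gen 1 (rule 102): 10101111101001001
Gen 2 (rule 169): 01011111010000000
Gen 3 (rule 102): 11100001110000000
Gen 4 (rule 169): 11001101100111111
Gen 5 (rule 102): 01010110101000001
Gen 6 (rule 169): 00101101010011100
Gen 7 (rule 102): 01110111110100100
Gen 8 (rule 169): 01101111101000001
Gen 9 (rule 102): 10110000111000011
Gen 10 (rule 169): 01100110110011010
Gen 11 (rule 102): 10101011010101110

Answer: 10101011010101110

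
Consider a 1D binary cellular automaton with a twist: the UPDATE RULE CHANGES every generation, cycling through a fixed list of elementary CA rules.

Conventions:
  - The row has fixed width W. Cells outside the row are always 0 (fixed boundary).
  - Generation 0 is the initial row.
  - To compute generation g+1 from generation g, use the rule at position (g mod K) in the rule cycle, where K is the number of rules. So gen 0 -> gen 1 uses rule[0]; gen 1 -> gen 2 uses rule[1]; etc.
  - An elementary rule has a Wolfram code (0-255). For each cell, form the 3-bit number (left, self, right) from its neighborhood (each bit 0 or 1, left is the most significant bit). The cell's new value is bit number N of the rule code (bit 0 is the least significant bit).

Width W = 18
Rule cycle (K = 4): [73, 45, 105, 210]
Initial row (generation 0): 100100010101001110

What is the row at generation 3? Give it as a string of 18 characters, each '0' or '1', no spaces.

Answer: 100110110000111010

Derivation:
Gen 0: 100100010101001110
Gen 1 (rule 73): 000001000000001010
Gen 2 (rule 45): 111101011111101110
Gen 3 (rule 105): 100110110000111010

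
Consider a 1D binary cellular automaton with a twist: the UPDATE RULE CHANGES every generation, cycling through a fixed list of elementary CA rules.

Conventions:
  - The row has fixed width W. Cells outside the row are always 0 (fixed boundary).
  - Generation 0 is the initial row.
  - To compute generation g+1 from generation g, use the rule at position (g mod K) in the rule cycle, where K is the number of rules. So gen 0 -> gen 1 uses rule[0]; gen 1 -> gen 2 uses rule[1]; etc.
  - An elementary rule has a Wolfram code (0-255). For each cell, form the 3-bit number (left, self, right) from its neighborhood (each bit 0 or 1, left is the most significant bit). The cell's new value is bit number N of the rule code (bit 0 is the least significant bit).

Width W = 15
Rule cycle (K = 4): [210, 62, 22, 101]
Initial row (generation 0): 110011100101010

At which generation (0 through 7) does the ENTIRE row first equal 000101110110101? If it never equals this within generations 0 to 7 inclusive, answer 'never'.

Answer: never

Derivation:
Gen 0: 110011100101010
Gen 1 (rule 210): 011101111000001
Gen 2 (rule 62): 110011000100011
Gen 3 (rule 22): 001100101110100
Gen 4 (rule 101): 100100110011101
Gen 5 (rule 210): 011011011101100
Gen 6 (rule 62): 110110110011010
Gen 7 (rule 22): 000000001100011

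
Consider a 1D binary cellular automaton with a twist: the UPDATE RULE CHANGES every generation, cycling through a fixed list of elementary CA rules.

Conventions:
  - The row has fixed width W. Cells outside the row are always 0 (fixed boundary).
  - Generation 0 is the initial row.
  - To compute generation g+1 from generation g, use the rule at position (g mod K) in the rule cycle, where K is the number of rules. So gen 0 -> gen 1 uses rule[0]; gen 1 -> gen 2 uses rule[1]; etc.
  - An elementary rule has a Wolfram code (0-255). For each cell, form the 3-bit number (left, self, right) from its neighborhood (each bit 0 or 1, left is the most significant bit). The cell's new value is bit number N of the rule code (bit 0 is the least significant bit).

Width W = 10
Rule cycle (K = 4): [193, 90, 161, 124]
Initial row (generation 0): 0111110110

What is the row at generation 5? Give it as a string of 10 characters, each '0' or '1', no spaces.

Gen 0: 0111110110
Gen 1 (rule 193): 0011110010
Gen 2 (rule 90): 0110011101
Gen 3 (rule 161): 0000001010
Gen 4 (rule 124): 0000001111
Gen 5 (rule 193): 1111100111

Answer: 1111100111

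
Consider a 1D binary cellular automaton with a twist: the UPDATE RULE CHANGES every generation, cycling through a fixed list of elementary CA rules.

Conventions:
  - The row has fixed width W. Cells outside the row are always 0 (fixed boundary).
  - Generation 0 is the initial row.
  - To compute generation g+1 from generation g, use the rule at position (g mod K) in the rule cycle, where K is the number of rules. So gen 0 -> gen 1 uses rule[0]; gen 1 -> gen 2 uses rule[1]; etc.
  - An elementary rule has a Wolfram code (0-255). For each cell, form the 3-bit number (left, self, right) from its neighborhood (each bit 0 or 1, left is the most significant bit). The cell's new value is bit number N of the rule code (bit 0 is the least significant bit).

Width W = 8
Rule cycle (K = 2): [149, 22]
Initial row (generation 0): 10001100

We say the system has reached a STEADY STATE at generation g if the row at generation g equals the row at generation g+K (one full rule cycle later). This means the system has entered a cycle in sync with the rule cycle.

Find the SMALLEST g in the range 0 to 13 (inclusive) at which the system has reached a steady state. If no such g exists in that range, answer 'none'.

Answer: 6

Derivation:
Gen 0: 10001100
Gen 1 (rule 149): 11100011
Gen 2 (rule 22): 00010100
Gen 3 (rule 149): 11010111
Gen 4 (rule 22): 00010000
Gen 5 (rule 149): 11011111
Gen 6 (rule 22): 00000000
Gen 7 (rule 149): 11111111
Gen 8 (rule 22): 00000000
Gen 9 (rule 149): 11111111
Gen 10 (rule 22): 00000000
Gen 11 (rule 149): 11111111
Gen 12 (rule 22): 00000000
Gen 13 (rule 149): 11111111
Gen 14 (rule 22): 00000000
Gen 15 (rule 149): 11111111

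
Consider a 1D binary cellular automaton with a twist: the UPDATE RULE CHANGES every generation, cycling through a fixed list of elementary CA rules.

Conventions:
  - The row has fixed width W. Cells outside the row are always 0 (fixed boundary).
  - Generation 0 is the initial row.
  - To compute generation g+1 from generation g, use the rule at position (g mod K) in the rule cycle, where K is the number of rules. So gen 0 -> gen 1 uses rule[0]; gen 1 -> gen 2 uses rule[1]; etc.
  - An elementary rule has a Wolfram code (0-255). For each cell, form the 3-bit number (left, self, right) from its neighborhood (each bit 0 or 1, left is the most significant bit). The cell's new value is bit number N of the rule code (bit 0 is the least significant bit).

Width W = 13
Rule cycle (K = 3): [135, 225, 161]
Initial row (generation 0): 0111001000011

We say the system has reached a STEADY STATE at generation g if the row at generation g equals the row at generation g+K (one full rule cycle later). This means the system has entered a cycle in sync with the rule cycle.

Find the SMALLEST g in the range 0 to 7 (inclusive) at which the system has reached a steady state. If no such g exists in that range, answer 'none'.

Gen 0: 0111001000011
Gen 1 (rule 135): 1010011011100
Gen 2 (rule 225): 0100001101101
Gen 3 (rule 161): 0001100010010
Gen 4 (rule 135): 1110001110110
Gen 5 (rule 225): 0110100111010
Gen 6 (rule 161): 0001000010100
Gen 7 (rule 135): 1111011110101
Gen 8 (rule 225): 0111101111010
Gen 9 (rule 161): 0011010110100
Gen 10 (rule 135): 1100010000101

Answer: none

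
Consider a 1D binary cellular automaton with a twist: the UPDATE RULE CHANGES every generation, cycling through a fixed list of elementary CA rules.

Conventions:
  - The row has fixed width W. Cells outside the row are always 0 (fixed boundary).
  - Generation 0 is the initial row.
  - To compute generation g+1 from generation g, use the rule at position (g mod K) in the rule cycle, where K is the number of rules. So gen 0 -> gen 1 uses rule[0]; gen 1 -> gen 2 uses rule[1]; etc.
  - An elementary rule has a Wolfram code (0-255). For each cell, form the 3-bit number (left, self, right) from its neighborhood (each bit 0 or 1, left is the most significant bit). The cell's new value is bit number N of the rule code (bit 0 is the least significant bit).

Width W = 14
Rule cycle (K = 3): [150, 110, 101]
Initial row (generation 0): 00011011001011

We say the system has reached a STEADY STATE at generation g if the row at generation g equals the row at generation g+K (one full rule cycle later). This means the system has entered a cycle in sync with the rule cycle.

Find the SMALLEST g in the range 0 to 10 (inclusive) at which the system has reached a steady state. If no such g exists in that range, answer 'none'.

Gen 0: 00011011001011
Gen 1 (rule 150): 00100000111000
Gen 2 (rule 110): 01100001101000
Gen 3 (rule 101): 00101100111011
Gen 4 (rule 150): 01100011010000
Gen 5 (rule 110): 11100111110000
Gen 6 (rule 101): 00100000010111
Gen 7 (rule 150): 01110000110010
Gen 8 (rule 110): 11010001110110
Gen 9 (rule 101): 01110100011010
Gen 10 (rule 150): 10100110100011
Gen 11 (rule 110): 11101111100111
Gen 12 (rule 101): 00110000100001
Gen 13 (rule 150): 01001001110011

Answer: none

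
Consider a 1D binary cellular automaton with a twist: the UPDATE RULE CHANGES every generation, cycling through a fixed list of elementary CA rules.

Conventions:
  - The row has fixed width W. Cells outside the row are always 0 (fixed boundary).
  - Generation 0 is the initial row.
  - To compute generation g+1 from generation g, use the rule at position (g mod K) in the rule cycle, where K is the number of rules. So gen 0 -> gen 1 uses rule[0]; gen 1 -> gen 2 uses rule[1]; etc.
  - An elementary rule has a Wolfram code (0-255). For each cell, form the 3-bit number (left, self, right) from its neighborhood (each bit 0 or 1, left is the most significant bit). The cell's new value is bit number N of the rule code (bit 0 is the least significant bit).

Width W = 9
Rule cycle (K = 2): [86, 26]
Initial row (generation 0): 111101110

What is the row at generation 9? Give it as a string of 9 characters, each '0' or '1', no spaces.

Gen 0: 111101110
Gen 1 (rule 86): 000100011
Gen 2 (rule 26): 001010110
Gen 3 (rule 86): 011010011
Gen 4 (rule 26): 110001110
Gen 5 (rule 86): 011010011
Gen 6 (rule 26): 110001110
Gen 7 (rule 86): 011010011
Gen 8 (rule 26): 110001110
Gen 9 (rule 86): 011010011

Answer: 011010011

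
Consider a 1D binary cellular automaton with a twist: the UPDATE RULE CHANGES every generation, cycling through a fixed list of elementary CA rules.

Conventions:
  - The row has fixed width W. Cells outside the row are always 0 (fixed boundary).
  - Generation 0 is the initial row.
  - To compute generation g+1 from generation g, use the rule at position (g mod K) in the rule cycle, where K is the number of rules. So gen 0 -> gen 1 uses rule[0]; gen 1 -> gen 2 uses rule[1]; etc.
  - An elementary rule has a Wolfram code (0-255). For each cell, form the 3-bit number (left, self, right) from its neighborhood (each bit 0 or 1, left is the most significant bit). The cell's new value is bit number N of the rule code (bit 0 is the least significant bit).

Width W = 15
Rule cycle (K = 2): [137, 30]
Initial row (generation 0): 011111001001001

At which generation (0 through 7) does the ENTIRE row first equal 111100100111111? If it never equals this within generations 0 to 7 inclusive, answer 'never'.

Answer: 5

Derivation:
Gen 0: 011111001001001
Gen 1 (rule 137): 011110000000000
Gen 2 (rule 30): 110001000000000
Gen 3 (rule 137): 100100011111111
Gen 4 (rule 30): 111110110000000
Gen 5 (rule 137): 111100100111111
Gen 6 (rule 30): 100011111100000
Gen 7 (rule 137): 001011111001111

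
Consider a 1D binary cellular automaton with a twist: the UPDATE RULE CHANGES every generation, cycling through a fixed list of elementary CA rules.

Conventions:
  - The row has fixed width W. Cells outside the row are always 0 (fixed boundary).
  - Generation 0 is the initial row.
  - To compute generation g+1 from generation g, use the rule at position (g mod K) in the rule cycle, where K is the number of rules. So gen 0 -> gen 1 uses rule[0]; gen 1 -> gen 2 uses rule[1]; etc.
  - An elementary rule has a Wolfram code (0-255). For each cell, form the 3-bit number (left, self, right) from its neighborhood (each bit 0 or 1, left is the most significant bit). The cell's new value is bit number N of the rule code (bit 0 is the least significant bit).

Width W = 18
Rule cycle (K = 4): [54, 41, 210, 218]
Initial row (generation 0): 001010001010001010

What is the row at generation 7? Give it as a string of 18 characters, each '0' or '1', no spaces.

Gen 0: 001010001010001010
Gen 1 (rule 54): 011111011111011111
Gen 2 (rule 41): 010000110000110000
Gen 3 (rule 210): 101001011001011000
Gen 4 (rule 218): 000110011110011100
Gen 5 (rule 54): 001001100001100010
Gen 6 (rule 41): 100001001101001000
Gen 7 (rule 210): 010010110100110100

Answer: 010010110100110100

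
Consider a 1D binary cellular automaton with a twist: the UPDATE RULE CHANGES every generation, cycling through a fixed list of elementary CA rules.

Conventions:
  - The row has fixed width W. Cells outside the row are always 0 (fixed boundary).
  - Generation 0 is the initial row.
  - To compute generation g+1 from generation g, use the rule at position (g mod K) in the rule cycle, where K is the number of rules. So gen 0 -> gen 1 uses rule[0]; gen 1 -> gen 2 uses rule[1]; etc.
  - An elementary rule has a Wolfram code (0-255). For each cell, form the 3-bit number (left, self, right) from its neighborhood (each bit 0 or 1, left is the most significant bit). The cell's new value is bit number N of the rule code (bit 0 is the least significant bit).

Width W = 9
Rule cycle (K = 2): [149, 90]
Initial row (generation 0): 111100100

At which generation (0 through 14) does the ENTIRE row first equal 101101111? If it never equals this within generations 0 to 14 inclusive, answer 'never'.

Answer: 9

Derivation:
Gen 0: 111100100
Gen 1 (rule 149): 011010111
Gen 2 (rule 90): 111000101
Gen 3 (rule 149): 010110101
Gen 4 (rule 90): 100110000
Gen 5 (rule 149): 110001111
Gen 6 (rule 90): 111011001
Gen 7 (rule 149): 010000101
Gen 8 (rule 90): 101001000
Gen 9 (rule 149): 101101111
Gen 10 (rule 90): 001101001
Gen 11 (rule 149): 100001101
Gen 12 (rule 90): 010011100
Gen 13 (rule 149): 011001011
Gen 14 (rule 90): 111110011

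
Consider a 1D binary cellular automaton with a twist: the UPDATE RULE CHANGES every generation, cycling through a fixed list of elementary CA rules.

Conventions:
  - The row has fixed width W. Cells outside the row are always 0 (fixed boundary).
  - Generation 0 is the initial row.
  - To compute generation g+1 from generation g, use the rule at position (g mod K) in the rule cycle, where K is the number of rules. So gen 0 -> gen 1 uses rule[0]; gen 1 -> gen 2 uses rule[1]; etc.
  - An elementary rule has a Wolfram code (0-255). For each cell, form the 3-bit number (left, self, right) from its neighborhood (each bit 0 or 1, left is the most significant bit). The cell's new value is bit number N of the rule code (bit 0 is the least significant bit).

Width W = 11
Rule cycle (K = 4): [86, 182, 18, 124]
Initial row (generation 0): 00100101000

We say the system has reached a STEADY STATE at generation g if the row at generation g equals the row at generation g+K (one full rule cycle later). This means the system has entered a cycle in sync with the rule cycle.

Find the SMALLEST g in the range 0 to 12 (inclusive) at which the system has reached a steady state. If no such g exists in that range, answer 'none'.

Answer: none

Derivation:
Gen 0: 00100101000
Gen 1 (rule 86): 01111101100
Gen 2 (rule 182): 10111010010
Gen 3 (rule 18): 00000001101
Gen 4 (rule 124): 00000001111
Gen 5 (rule 86): 00000010001
Gen 6 (rule 182): 00000111011
Gen 7 (rule 18): 00001000000
Gen 8 (rule 124): 00001100000
Gen 9 (rule 86): 00010110000
Gen 10 (rule 182): 00111001000
Gen 11 (rule 18): 01000110100
Gen 12 (rule 124): 01100111110
Gen 13 (rule 86): 10111000011
Gen 14 (rule 182): 11010100100
Gen 15 (rule 18): 00000011010
Gen 16 (rule 124): 00000011111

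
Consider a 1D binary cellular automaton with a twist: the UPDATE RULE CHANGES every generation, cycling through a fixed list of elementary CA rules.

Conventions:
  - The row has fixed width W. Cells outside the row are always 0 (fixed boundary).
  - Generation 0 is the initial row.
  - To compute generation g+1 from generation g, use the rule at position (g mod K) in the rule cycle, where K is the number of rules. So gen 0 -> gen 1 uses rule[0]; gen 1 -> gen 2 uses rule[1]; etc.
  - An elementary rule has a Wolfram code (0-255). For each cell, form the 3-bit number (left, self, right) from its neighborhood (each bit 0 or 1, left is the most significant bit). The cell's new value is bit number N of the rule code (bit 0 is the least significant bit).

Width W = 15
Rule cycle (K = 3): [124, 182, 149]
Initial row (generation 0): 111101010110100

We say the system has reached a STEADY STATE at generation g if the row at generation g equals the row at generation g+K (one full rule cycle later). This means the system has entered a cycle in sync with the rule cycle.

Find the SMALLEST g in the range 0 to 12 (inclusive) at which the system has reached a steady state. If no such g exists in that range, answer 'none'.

Gen 0: 111101010110100
Gen 1 (rule 124): 100111111111110
Gen 2 (rule 182): 111011111111101
Gen 3 (rule 149): 010001111111001
Gen 4 (rule 124): 011001000001101
Gen 5 (rule 182): 100111100010011
Gen 6 (rule 149): 110011011011000
Gen 7 (rule 124): 111011111111100
Gen 8 (rule 182): 010101111111010
Gen 9 (rule 149): 010100111110011
Gen 10 (rule 124): 011110100011011
Gen 11 (rule 182): 101101110100100
Gen 12 (rule 149): 100000100110111
Gen 13 (rule 124): 110000110111101
Gen 14 (rule 182): 001001001011011
Gen 15 (rule 149): 101101101000000

Answer: none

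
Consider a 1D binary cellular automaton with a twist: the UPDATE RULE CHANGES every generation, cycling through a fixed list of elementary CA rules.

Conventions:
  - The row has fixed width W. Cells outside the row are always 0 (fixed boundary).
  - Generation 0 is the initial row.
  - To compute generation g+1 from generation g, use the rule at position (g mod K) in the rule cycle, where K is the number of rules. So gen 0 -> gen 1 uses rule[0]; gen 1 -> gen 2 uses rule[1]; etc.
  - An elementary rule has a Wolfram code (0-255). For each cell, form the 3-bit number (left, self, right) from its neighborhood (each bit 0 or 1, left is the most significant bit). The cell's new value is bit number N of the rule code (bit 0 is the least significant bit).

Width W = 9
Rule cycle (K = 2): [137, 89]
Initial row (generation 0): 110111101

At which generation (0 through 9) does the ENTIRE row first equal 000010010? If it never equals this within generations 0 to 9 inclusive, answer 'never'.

Answer: never

Derivation:
Gen 0: 110111101
Gen 1 (rule 137): 100111000
Gen 2 (rule 89): 010101111
Gen 3 (rule 137): 000001110
Gen 4 (rule 89): 111101011
Gen 5 (rule 137): 111000010
Gen 6 (rule 89): 101111001
Gen 7 (rule 137): 001110000
Gen 8 (rule 89): 101011111
Gen 9 (rule 137): 000011110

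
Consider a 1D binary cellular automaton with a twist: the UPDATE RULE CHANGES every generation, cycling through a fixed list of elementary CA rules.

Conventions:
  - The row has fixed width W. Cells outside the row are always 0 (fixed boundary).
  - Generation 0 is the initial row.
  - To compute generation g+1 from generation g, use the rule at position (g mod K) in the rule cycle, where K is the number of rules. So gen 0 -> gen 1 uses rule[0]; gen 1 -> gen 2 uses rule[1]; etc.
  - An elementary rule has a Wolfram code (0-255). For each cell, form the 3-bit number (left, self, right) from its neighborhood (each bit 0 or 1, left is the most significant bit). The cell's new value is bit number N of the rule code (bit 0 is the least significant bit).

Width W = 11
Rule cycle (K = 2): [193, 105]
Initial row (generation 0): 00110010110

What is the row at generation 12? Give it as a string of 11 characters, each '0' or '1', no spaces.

Answer: 00100000111

Derivation:
Gen 0: 00110010110
Gen 1 (rule 193): 10010000010
Gen 2 (rule 105): 00000111000
Gen 3 (rule 193): 11110011011
Gen 4 (rule 105): 10010011111
Gen 5 (rule 193): 00000001111
Gen 6 (rule 105): 11111101001
Gen 7 (rule 193): 01111100000
Gen 8 (rule 105): 01000101111
Gen 9 (rule 193): 00010000111
Gen 10 (rule 105): 11000110101
Gen 11 (rule 193): 01010010000
Gen 12 (rule 105): 00100000111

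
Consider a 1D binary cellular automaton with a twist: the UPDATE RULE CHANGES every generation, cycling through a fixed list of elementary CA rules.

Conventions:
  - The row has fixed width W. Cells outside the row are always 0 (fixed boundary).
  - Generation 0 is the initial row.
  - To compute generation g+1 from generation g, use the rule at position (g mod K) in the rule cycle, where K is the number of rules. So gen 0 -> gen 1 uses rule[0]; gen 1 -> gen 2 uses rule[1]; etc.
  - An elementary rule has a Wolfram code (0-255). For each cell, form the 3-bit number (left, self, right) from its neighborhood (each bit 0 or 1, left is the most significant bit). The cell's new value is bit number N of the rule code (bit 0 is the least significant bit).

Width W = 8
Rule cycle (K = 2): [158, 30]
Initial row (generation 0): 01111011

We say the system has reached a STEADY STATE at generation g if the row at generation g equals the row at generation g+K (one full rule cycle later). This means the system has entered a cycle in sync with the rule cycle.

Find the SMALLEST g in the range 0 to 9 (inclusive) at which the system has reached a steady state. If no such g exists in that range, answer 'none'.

Gen 0: 01111011
Gen 1 (rule 158): 11110010
Gen 2 (rule 30): 10001111
Gen 3 (rule 158): 11011110
Gen 4 (rule 30): 10010001
Gen 5 (rule 158): 11111011
Gen 6 (rule 30): 10000010
Gen 7 (rule 158): 11000111
Gen 8 (rule 30): 10101100
Gen 9 (rule 158): 10101010
Gen 10 (rule 30): 10101011
Gen 11 (rule 158): 10101010

Answer: 9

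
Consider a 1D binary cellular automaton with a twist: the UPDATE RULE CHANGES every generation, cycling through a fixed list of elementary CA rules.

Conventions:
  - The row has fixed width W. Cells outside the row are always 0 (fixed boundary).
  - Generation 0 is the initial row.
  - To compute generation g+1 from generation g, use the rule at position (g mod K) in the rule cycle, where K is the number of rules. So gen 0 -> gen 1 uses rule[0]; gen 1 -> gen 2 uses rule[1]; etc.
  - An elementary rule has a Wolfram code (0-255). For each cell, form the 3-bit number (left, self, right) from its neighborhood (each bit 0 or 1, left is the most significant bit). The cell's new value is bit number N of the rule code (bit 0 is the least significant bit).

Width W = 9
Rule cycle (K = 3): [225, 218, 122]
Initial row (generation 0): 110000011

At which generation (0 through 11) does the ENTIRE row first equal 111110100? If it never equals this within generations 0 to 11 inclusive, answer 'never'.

Answer: never

Derivation:
Gen 0: 110000011
Gen 1 (rule 225): 010111001
Gen 2 (rule 218): 100111110
Gen 3 (rule 122): 011100011
Gen 4 (rule 225): 001101001
Gen 5 (rule 218): 011100110
Gen 6 (rule 122): 110111111
Gen 7 (rule 225): 011011111
Gen 8 (rule 218): 111011111
Gen 9 (rule 122): 101110001
Gen 10 (rule 225): 010110100
Gen 11 (rule 218): 100110010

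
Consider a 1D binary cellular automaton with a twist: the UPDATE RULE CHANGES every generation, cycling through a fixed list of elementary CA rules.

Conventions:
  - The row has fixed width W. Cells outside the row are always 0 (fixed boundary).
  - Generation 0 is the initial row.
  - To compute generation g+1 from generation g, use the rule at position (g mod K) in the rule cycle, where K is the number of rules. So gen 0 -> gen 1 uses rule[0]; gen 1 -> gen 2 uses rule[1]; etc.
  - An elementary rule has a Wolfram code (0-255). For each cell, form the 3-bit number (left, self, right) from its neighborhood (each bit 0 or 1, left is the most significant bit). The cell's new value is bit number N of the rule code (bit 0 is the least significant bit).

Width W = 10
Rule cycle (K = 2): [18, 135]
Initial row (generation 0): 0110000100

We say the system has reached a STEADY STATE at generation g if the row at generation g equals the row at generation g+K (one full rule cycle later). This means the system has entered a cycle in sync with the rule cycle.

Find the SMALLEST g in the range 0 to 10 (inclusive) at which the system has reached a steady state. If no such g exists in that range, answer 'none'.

Gen 0: 0110000100
Gen 1 (rule 18): 1001001010
Gen 2 (rule 135): 1011011010
Gen 3 (rule 18): 0000000001
Gen 4 (rule 135): 1111111111
Gen 5 (rule 18): 0000000000
Gen 6 (rule 135): 1111111111
Gen 7 (rule 18): 0000000000
Gen 8 (rule 135): 1111111111
Gen 9 (rule 18): 0000000000
Gen 10 (rule 135): 1111111111
Gen 11 (rule 18): 0000000000
Gen 12 (rule 135): 1111111111

Answer: 4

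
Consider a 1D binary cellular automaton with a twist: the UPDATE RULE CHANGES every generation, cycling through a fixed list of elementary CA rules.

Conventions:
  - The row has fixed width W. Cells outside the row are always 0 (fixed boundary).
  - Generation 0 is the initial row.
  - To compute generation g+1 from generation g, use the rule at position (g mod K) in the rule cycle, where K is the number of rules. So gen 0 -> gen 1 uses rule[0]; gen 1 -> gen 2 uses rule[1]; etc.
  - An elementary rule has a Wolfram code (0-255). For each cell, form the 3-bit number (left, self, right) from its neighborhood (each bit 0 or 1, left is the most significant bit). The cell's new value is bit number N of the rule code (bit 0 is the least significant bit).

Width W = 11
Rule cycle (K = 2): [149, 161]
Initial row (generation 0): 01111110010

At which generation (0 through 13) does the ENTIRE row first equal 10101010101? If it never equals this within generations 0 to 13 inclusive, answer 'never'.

Gen 0: 01111110010
Gen 1 (rule 149): 00111101011
Gen 2 (rule 161): 10011010100
Gen 3 (rule 149): 11000010111
Gen 4 (rule 161): 00011001010
Gen 5 (rule 149): 11000101011
Gen 6 (rule 161): 00010010100
Gen 7 (rule 149): 11011010111
Gen 8 (rule 161): 00100101010
Gen 9 (rule 149): 10110101011
Gen 10 (rule 161): 01001010100
Gen 11 (rule 149): 01101010111
Gen 12 (rule 161): 00010101010
Gen 13 (rule 149): 11010101011

Answer: never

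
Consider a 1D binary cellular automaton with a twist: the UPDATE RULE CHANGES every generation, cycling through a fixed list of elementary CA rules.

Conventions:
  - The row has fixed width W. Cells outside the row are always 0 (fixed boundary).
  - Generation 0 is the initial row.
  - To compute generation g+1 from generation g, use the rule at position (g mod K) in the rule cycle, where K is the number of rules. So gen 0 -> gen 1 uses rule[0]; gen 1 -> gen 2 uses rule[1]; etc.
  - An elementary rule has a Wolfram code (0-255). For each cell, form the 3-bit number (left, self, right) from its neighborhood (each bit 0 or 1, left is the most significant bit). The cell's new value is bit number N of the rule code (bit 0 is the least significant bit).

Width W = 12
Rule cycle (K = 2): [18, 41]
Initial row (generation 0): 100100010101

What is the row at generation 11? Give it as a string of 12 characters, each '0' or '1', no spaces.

Gen 0: 100100010101
Gen 1 (rule 18): 011010100000
Gen 2 (rule 41): 010101001111
Gen 3 (rule 18): 100000110000
Gen 4 (rule 41): 001110100111
Gen 5 (rule 18): 010000011000
Gen 6 (rule 41): 000111010011
Gen 7 (rule 18): 001000001100
Gen 8 (rule 41): 100011101001
Gen 9 (rule 18): 010100000110
Gen 10 (rule 41): 001001110100
Gen 11 (rule 18): 010110000010

Answer: 010110000010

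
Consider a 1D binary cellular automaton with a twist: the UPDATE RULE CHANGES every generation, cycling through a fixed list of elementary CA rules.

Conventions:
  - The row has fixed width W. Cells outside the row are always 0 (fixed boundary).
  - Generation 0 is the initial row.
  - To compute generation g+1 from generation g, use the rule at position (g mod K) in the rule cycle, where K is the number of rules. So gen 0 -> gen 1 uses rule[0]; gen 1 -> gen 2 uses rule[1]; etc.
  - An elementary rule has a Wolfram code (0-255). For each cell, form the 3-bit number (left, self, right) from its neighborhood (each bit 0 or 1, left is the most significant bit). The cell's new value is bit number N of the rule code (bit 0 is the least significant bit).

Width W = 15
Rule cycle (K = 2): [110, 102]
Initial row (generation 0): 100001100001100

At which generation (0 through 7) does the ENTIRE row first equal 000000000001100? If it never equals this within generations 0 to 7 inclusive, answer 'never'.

Gen 0: 100001100001100
Gen 1 (rule 110): 100011100011100
Gen 2 (rule 102): 100100100100100
Gen 3 (rule 110): 101101101101100
Gen 4 (rule 102): 110110110110100
Gen 5 (rule 110): 111111111111100
Gen 6 (rule 102): 000000000000100
Gen 7 (rule 110): 000000000001100

Answer: 7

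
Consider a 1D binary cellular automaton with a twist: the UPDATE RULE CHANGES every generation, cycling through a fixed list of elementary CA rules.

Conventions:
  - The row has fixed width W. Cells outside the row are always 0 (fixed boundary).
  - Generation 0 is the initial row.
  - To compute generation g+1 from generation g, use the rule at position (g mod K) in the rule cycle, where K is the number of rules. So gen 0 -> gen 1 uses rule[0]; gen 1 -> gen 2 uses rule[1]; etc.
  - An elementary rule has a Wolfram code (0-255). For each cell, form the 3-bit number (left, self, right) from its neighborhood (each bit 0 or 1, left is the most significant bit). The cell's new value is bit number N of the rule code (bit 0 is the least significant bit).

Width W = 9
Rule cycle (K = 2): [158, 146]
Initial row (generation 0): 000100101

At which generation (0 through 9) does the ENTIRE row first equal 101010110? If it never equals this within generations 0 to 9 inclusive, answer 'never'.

Answer: never

Derivation:
Gen 0: 000100101
Gen 1 (rule 158): 001111101
Gen 2 (rule 146): 010111000
Gen 3 (rule 158): 110110100
Gen 4 (rule 146): 000000010
Gen 5 (rule 158): 000000111
Gen 6 (rule 146): 000001010
Gen 7 (rule 158): 000011011
Gen 8 (rule 146): 000100000
Gen 9 (rule 158): 001110000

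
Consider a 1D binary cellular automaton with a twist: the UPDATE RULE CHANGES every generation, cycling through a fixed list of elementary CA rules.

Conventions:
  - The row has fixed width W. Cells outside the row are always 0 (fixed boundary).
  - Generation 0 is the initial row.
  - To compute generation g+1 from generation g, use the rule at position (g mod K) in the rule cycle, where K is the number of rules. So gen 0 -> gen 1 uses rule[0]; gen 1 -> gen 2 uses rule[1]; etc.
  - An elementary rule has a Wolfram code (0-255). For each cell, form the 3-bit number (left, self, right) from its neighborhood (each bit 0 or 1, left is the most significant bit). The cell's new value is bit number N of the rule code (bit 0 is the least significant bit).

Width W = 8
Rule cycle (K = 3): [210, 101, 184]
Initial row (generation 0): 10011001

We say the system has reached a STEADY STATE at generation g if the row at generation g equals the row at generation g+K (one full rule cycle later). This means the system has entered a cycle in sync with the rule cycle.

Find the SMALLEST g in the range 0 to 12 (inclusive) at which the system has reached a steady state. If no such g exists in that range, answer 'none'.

Answer: 3

Derivation:
Gen 0: 10011001
Gen 1 (rule 210): 01101110
Gen 2 (rule 101): 00110010
Gen 3 (rule 184): 00101001
Gen 4 (rule 210): 01000110
Gen 5 (rule 101): 01010010
Gen 6 (rule 184): 00101001
Gen 7 (rule 210): 01000110
Gen 8 (rule 101): 01010010
Gen 9 (rule 184): 00101001
Gen 10 (rule 210): 01000110
Gen 11 (rule 101): 01010010
Gen 12 (rule 184): 00101001
Gen 13 (rule 210): 01000110
Gen 14 (rule 101): 01010010
Gen 15 (rule 184): 00101001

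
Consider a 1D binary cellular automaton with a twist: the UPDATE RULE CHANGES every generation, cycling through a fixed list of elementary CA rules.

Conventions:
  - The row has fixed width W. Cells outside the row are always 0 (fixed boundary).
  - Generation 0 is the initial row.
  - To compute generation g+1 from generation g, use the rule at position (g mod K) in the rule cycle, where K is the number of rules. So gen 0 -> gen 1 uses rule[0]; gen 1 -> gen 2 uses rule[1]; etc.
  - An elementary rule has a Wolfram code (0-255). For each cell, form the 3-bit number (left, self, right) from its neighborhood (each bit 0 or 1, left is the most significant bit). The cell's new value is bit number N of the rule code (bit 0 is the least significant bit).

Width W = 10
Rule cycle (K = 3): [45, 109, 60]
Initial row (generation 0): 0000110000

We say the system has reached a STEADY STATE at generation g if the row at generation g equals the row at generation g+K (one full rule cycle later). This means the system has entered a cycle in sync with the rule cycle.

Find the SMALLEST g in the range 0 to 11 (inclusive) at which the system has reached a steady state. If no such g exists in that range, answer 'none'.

Gen 0: 0000110000
Gen 1 (rule 45): 1110100111
Gen 2 (rule 109): 1011100101
Gen 3 (rule 60): 1110010111
Gen 4 (rule 45): 1000011100
Gen 5 (rule 109): 1011010101
Gen 6 (rule 60): 1110111111
Gen 7 (rule 45): 1001100000
Gen 8 (rule 109): 1001101111
Gen 9 (rule 60): 1101011000
Gen 10 (rule 45): 1011110011
Gen 11 (rule 109): 1110010011
Gen 12 (rule 60): 1001011010
Gen 13 (rule 45): 1001110110
Gen 14 (rule 109): 1001011110

Answer: none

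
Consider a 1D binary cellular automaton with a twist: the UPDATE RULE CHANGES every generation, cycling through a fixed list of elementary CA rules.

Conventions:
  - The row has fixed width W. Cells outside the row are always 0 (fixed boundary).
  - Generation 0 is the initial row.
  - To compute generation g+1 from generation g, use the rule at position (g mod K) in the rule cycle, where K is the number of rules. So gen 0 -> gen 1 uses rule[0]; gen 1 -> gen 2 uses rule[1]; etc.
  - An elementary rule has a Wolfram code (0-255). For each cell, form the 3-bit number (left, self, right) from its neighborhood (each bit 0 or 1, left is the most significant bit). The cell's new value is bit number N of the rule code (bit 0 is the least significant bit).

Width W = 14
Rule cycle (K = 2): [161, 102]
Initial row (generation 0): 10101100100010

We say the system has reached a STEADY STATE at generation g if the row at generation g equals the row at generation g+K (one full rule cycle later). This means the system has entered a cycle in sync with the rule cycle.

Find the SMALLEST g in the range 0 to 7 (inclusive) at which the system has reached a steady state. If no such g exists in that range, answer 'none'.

Gen 0: 10101100100010
Gen 1 (rule 161): 01010000001000
Gen 2 (rule 102): 11110000011000
Gen 3 (rule 161): 01100111000011
Gen 4 (rule 102): 10101001000101
Gen 5 (rule 161): 01010000010010
Gen 6 (rule 102): 11110000110110
Gen 7 (rule 161): 01100110001000
Gen 8 (rule 102): 10101010011000
Gen 9 (rule 161): 01010100000011

Answer: none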